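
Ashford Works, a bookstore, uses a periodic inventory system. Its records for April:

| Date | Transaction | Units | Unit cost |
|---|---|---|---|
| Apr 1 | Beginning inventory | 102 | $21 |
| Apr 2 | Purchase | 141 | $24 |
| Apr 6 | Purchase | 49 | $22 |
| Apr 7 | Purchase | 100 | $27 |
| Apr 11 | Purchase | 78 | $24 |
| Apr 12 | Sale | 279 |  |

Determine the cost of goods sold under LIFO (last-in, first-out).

Apr 12, 279 sold [LIFO — newest first]: 78 @ $24 + 100 @ $27 + 49 @ $22 + 52 @ $24 = $6,898
Ending inventory: 102 @ $21 + 89 @ $24 = $4,278

COGS = $6,898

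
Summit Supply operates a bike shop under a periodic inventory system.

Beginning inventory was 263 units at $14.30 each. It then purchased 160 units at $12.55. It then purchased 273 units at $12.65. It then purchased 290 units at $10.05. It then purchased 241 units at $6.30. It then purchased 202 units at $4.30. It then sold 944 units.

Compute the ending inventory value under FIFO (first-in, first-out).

Sale 1 (944) [FIFO — oldest first]: 263 @ $14.30 + 160 @ $12.55 + 273 @ $12.65 + 248 @ $10.05 = $11,714.75
Ending inventory: 42 @ $10.05 + 241 @ $6.30 + 202 @ $4.30 = $2,809.00
Check: goods available $14,523.75 = COGS $11,714.75 + ending $2,809.00

Ending inventory = $2,809.00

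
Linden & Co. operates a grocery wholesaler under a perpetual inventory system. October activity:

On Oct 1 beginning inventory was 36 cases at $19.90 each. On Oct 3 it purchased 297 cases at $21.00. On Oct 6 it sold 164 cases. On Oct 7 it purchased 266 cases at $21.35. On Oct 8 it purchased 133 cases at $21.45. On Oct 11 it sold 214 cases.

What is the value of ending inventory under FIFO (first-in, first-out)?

Ending inventory = $7,571.20

Oct 6, 164 sold [FIFO — oldest first]: 36 @ $19.90 + 128 @ $21.00 = $3,404.40
Oct 11, 214 sold [FIFO — oldest first]: 169 @ $21.00 + 45 @ $21.35 = $4,509.75
Total COGS = $3,404.40 + $4,509.75 = $7,914.15
Ending inventory: 221 @ $21.35 + 133 @ $21.45 = $7,571.20
Check: goods available $15,485.35 = COGS $7,914.15 + ending $7,571.20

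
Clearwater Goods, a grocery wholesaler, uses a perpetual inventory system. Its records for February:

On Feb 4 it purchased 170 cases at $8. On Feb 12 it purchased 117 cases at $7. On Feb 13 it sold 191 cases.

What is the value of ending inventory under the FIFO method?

Ending inventory = $672

Feb 13, 191 sold [FIFO — oldest first]: 170 @ $8 + 21 @ $7 = $1,507
Ending inventory: 96 @ $7 = $672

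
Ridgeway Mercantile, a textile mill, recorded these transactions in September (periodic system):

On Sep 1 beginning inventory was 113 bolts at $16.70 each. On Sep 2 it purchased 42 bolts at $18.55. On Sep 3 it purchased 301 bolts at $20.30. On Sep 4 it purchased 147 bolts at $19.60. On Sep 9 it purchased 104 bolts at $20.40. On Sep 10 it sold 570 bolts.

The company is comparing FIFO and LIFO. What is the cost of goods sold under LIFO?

COGS = $11,447.00

FIFO COGS: 113 @ $16.70 + 42 @ $18.55 + 301 @ $20.30 + 114 @ $19.60 = $11,010.90
LIFO COGS: 104 @ $20.40 + 147 @ $19.60 + 301 @ $20.30 + 18 @ $18.55 = $11,447.00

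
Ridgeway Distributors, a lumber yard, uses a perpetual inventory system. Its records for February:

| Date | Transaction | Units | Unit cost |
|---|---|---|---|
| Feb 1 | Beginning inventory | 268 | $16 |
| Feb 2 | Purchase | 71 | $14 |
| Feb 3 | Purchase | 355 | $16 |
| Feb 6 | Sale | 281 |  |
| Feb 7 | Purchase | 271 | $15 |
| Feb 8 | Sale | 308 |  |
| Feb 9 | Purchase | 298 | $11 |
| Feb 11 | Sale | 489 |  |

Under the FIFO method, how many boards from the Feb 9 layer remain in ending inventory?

185

Feb 6, 281 sold [FIFO — oldest first]: 268 @ $16 + 13 @ $14 = $4,470
Feb 8, 308 sold [FIFO — oldest first]: 58 @ $14 + 250 @ $16 = $4,812
Feb 11, 489 sold [FIFO — oldest first]: 105 @ $16 + 271 @ $15 + 113 @ $11 = $6,988
Total COGS = $4,470 + $4,812 + $6,988 = $16,270
Ending inventory: 185 @ $11 = $2,035
Check: goods available $18,305 = COGS $16,270 + ending $2,035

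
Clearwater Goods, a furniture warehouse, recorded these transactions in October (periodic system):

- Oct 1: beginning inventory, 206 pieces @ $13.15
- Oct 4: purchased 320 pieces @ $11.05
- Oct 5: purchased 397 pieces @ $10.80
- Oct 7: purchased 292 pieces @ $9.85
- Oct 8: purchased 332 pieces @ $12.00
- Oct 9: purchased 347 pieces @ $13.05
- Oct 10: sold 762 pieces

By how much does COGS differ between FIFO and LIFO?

FIFO COGS: 206 @ $13.15 + 320 @ $11.05 + 236 @ $10.80 = $8,793.70
LIFO COGS: 347 @ $13.05 + 332 @ $12.00 + 83 @ $9.85 = $9,329.90
Difference = |$8,793.70 − $9,329.90| = $536.20

$536.20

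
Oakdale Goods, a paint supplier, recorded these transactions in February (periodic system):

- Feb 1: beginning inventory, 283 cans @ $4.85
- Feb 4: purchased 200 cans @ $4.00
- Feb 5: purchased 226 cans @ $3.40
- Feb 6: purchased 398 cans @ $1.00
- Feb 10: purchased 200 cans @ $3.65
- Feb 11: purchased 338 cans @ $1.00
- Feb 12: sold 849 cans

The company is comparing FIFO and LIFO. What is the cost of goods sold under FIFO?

FIFO COGS: 283 @ $4.85 + 200 @ $4.00 + 226 @ $3.40 + 140 @ $1.00 = $3,080.95
LIFO COGS: 338 @ $1.00 + 200 @ $3.65 + 311 @ $1.00 = $1,379.00

COGS = $3,080.95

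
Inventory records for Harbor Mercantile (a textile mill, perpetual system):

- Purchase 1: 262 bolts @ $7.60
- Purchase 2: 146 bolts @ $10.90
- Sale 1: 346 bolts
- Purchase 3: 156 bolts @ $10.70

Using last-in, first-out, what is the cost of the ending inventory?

Ending inventory = $2,140.40

Sale 1 (346) [LIFO — newest first]: 146 @ $10.90 + 200 @ $7.60 = $3,111.40
Ending inventory: 62 @ $7.60 + 156 @ $10.70 = $2,140.40
Check: goods available $5,251.80 = COGS $3,111.40 + ending $2,140.40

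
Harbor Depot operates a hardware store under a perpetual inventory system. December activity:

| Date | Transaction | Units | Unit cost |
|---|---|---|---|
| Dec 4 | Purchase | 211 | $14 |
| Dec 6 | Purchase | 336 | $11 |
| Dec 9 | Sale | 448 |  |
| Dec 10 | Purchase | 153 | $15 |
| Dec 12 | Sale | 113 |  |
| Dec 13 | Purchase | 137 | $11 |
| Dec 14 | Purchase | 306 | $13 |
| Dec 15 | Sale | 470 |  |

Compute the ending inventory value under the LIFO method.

Dec 9, 448 sold [LIFO — newest first]: 336 @ $11 + 112 @ $14 = $5,264
Dec 12, 113 sold [LIFO — newest first]: 113 @ $15 = $1,695
Dec 15, 470 sold [LIFO — newest first]: 306 @ $13 + 137 @ $11 + 27 @ $15 = $5,890
Total COGS = $5,264 + $1,695 + $5,890 = $12,849
Ending inventory: 99 @ $14 + 13 @ $15 = $1,581

Ending inventory = $1,581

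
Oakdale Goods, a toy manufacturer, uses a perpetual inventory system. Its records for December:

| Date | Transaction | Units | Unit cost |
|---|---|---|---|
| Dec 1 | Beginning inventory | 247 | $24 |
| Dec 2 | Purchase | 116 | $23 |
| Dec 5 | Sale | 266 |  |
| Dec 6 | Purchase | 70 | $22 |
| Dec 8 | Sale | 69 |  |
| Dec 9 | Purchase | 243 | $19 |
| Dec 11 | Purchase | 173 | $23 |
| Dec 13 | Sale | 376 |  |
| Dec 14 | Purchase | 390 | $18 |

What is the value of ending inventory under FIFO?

Dec 5, 266 sold [FIFO — oldest first]: 247 @ $24 + 19 @ $23 = $6,365
Dec 8, 69 sold [FIFO — oldest first]: 69 @ $23 = $1,587
Dec 13, 376 sold [FIFO — oldest first]: 28 @ $23 + 70 @ $22 + 243 @ $19 + 35 @ $23 = $7,606
Total COGS = $6,365 + $1,587 + $7,606 = $15,558
Ending inventory: 138 @ $23 + 390 @ $18 = $10,194
Check: goods available $25,752 = COGS $15,558 + ending $10,194

Ending inventory = $10,194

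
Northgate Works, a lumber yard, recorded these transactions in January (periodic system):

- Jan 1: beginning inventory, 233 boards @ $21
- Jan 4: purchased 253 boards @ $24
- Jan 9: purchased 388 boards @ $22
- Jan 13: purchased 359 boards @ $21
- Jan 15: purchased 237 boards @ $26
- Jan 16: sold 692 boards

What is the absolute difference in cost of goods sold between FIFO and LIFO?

$316

FIFO COGS: 233 @ $21 + 253 @ $24 + 206 @ $22 = $15,497
LIFO COGS: 237 @ $26 + 359 @ $21 + 96 @ $22 = $15,813
Difference = |$15,497 − $15,813| = $316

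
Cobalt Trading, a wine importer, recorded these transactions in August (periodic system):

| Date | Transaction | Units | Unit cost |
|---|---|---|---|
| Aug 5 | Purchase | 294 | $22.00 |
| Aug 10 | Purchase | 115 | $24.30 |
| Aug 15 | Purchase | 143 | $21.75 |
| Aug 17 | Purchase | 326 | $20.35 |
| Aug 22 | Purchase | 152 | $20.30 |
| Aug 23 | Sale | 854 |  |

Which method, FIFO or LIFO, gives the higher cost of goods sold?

FIFO COGS: 294 @ $22.00 + 115 @ $24.30 + 143 @ $21.75 + 302 @ $20.35 = $18,518.45
LIFO COGS: 152 @ $20.30 + 326 @ $20.35 + 143 @ $21.75 + 115 @ $24.30 + 118 @ $22.00 = $18,220.45

FIFO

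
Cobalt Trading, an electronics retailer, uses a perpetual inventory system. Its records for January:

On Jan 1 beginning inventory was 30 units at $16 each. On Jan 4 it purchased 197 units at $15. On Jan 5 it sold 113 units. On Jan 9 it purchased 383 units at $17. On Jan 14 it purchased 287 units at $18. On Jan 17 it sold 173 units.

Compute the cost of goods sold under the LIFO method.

Jan 5, 113 sold [LIFO — newest first]: 113 @ $15 = $1,695
Jan 17, 173 sold [LIFO — newest first]: 173 @ $18 = $3,114
Total COGS = $1,695 + $3,114 = $4,809
Ending inventory: 30 @ $16 + 84 @ $15 + 383 @ $17 + 114 @ $18 = $10,303

COGS = $4,809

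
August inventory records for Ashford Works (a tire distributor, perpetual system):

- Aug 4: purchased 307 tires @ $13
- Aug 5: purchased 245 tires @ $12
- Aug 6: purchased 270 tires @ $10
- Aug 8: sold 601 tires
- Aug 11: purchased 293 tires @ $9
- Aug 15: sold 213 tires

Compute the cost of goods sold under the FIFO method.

COGS = $9,551

Aug 8, 601 sold [FIFO — oldest first]: 307 @ $13 + 245 @ $12 + 49 @ $10 = $7,421
Aug 15, 213 sold [FIFO — oldest first]: 213 @ $10 = $2,130
Total COGS = $7,421 + $2,130 = $9,551
Ending inventory: 8 @ $10 + 293 @ $9 = $2,717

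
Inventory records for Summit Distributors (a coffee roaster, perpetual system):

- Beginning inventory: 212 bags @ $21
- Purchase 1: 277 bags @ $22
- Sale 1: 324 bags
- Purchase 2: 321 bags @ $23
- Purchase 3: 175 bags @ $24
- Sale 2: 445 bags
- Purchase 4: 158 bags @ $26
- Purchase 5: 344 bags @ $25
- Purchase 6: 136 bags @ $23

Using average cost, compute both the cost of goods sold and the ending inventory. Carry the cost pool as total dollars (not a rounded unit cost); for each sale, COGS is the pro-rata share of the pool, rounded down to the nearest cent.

After Beginning: 212 on hand, pool $4,452.00 (≈ $21.0000 each)
After Purchase 1: 489 on hand, pool $10,546.00 (≈ $21.5665 each)
Sale 1, sell 324: 324/489 × $10,546.00 → $6,987.53
After Purchase 2: 486 on hand, pool $10,941.47 (≈ $22.5133 each)
After Purchase 3: 661 on hand, pool $15,141.47 (≈ $22.9069 each)
Sale 2, sell 445: 445/661 × $15,141.47 → $10,193.57
After Purchase 4: 374 on hand, pool $9,055.90 (≈ $24.2136 each)
After Purchase 5: 718 on hand, pool $17,655.90 (≈ $24.5904 each)
After Purchase 6: 854 on hand, pool $20,783.90 (≈ $24.3371 each)
Total COGS = $6,987.53 + $10,193.57 = $17,181.10
Ending inventory (cost pool remaining) = $20,783.90

COGS = $17,181.10; ending inventory = $20,783.90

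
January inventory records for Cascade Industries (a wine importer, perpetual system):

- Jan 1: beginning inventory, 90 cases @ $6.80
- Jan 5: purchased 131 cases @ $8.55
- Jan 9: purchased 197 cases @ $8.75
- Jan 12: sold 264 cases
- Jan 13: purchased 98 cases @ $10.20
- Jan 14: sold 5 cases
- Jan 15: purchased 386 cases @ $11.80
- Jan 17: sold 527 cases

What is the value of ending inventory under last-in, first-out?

Ending inventory = $748.80

Jan 12, 264 sold [LIFO — newest first]: 197 @ $8.75 + 67 @ $8.55 = $2,296.60
Jan 14, 5 sold [LIFO — newest first]: 5 @ $10.20 = $51.00
Jan 17, 527 sold [LIFO — newest first]: 386 @ $11.80 + 93 @ $10.20 + 48 @ $8.55 = $5,913.80
Total COGS = $2,296.60 + $51.00 + $5,913.80 = $8,261.40
Ending inventory: 90 @ $6.80 + 16 @ $8.55 = $748.80
Check: goods available $9,010.20 = COGS $8,261.40 + ending $748.80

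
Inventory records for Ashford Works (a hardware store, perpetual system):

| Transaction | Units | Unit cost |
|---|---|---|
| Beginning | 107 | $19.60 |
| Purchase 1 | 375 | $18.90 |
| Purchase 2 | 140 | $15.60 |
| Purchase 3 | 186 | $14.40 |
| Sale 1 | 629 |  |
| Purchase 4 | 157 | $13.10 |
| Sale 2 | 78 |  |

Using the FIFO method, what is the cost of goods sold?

Sale 1 (629) [FIFO — oldest first]: 107 @ $19.60 + 375 @ $18.90 + 140 @ $15.60 + 7 @ $14.40 = $11,469.50
Sale 2 (78) [FIFO — oldest first]: 78 @ $14.40 = $1,123.20
Total COGS = $11,469.50 + $1,123.20 = $12,592.70
Ending inventory: 101 @ $14.40 + 157 @ $13.10 = $3,511.10

COGS = $12,592.70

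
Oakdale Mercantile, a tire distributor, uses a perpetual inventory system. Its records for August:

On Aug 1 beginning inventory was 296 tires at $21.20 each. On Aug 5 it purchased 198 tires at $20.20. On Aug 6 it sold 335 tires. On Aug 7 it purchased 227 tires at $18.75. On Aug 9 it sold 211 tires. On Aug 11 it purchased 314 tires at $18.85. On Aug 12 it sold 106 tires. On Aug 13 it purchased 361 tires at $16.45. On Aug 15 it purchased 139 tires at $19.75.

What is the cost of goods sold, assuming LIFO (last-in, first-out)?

Aug 6, 335 sold [LIFO — newest first]: 198 @ $20.20 + 137 @ $21.20 = $6,904.00
Aug 9, 211 sold [LIFO — newest first]: 211 @ $18.75 = $3,956.25
Aug 12, 106 sold [LIFO — newest first]: 106 @ $18.85 = $1,998.10
Total COGS = $6,904.00 + $3,956.25 + $1,998.10 = $12,858.35
Ending inventory: 159 @ $21.20 + 16 @ $18.75 + 208 @ $18.85 + 361 @ $16.45 + 139 @ $19.75 = $16,275.30

COGS = $12,858.35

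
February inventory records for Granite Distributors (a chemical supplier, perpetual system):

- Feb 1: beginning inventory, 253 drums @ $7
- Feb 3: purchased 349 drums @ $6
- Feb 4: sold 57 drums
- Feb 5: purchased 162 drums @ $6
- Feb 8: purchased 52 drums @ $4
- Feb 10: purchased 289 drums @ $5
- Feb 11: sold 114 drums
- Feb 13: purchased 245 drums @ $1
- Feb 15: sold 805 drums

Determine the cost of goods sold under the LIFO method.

Feb 4, 57 sold [LIFO — newest first]: 57 @ $6 = $342
Feb 11, 114 sold [LIFO — newest first]: 114 @ $5 = $570
Feb 15, 805 sold [LIFO — newest first]: 245 @ $1 + 175 @ $5 + 52 @ $4 + 162 @ $6 + 171 @ $6 = $3,326
Total COGS = $342 + $570 + $3,326 = $4,238
Ending inventory: 253 @ $7 + 121 @ $6 = $2,497
Check: goods available $6,735 = COGS $4,238 + ending $2,497

COGS = $4,238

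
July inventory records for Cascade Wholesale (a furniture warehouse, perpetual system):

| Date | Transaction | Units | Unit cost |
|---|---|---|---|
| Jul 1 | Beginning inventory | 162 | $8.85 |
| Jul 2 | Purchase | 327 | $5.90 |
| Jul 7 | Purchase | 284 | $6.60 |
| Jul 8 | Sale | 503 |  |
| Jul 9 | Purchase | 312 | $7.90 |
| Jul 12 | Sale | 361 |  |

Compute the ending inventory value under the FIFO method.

Jul 8, 503 sold [FIFO — oldest first]: 162 @ $8.85 + 327 @ $5.90 + 14 @ $6.60 = $3,455.40
Jul 12, 361 sold [FIFO — oldest first]: 270 @ $6.60 + 91 @ $7.90 = $2,500.90
Total COGS = $3,455.40 + $2,500.90 = $5,956.30
Ending inventory: 221 @ $7.90 = $1,745.90

Ending inventory = $1,745.90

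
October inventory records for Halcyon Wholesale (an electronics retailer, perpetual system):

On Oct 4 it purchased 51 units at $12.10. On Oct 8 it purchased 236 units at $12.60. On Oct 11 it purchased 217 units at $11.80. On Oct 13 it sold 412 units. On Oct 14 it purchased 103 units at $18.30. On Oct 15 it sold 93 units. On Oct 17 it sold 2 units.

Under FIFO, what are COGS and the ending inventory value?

Oct 13, 412 sold [FIFO — oldest first]: 51 @ $12.10 + 236 @ $12.60 + 125 @ $11.80 = $5,065.70
Oct 15, 93 sold [FIFO — oldest first]: 92 @ $11.80 + 1 @ $18.30 = $1,103.90
Oct 17, 2 sold [FIFO — oldest first]: 2 @ $18.30 = $36.60
Total COGS = $5,065.70 + $1,103.90 + $36.60 = $6,206.20
Ending inventory: 100 @ $18.30 = $1,830.00

COGS = $6,206.20; ending inventory = $1,830.00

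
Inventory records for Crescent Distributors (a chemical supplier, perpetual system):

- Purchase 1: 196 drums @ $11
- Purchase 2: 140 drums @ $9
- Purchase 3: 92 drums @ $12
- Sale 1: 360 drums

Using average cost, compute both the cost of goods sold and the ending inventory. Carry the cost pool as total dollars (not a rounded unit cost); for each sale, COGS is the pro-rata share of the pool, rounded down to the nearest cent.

COGS = $3,801.86; ending inventory = $718.14

After Purchase 1: 196 on hand, pool $2,156.00 (≈ $11.0000 each)
After Purchase 2: 336 on hand, pool $3,416.00 (≈ $10.1667 each)
After Purchase 3: 428 on hand, pool $4,520.00 (≈ $10.5607 each)
Sale 1, sell 360: 360/428 × $4,520.00 → $3,801.86
Ending inventory (cost pool remaining) = $718.14
Check: goods available $4,520.00 = COGS $3,801.86 + ending $718.14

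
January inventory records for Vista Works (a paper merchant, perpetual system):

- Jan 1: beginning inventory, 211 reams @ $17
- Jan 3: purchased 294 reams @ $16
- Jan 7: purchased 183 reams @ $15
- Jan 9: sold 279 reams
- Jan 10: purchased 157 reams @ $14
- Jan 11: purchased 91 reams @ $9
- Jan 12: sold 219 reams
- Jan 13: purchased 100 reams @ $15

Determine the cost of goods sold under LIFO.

Jan 9, 279 sold [LIFO — newest first]: 183 @ $15 + 96 @ $16 = $4,281
Jan 12, 219 sold [LIFO — newest first]: 91 @ $9 + 128 @ $14 = $2,611
Total COGS = $4,281 + $2,611 = $6,892
Ending inventory: 211 @ $17 + 198 @ $16 + 29 @ $14 + 100 @ $15 = $8,661
Check: goods available $15,553 = COGS $6,892 + ending $8,661

COGS = $6,892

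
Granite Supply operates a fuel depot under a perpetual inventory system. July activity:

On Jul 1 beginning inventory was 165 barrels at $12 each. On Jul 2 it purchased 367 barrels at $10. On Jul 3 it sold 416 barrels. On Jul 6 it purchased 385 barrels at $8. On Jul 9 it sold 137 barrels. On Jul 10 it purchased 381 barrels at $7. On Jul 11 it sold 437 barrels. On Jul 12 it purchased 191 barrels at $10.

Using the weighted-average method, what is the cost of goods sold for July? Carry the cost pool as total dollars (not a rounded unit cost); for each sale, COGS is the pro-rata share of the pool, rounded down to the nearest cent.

After Jul 1: 165 on hand, pool $1,980.00 (≈ $12.0000 each)
After Jul 2: 532 on hand, pool $5,650.00 (≈ $10.6203 each)
Jul 3, sell 416: 416/532 × $5,650.00 → $4,418.04
After Jul 6: 501 on hand, pool $4,311.96 (≈ $8.6067 each)
Jul 9, sell 137: 137/501 × $4,311.96 → $1,179.11
After Jul 10: 745 on hand, pool $5,799.85 (≈ $7.7850 each)
Jul 11, sell 437: 437/745 × $5,799.85 → $3,402.05
After Jul 12: 499 on hand, pool $4,307.80 (≈ $8.6329 each)
Total COGS = $4,418.04 + $1,179.11 + $3,402.05 = $8,999.20
Ending inventory (cost pool remaining) = $4,307.80

COGS = $8,999.20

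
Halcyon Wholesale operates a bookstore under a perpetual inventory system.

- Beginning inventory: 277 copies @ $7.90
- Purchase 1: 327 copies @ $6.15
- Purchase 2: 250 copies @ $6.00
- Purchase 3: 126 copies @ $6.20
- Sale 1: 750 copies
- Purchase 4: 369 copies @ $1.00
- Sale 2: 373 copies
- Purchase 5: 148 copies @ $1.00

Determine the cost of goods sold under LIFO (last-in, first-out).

COGS = $5,064.15

Sale 1 (750) [LIFO — newest first]: 126 @ $6.20 + 250 @ $6.00 + 327 @ $6.15 + 47 @ $7.90 = $4,663.55
Sale 2 (373) [LIFO — newest first]: 369 @ $1.00 + 4 @ $7.90 = $400.60
Total COGS = $4,663.55 + $400.60 = $5,064.15
Ending inventory: 226 @ $7.90 + 148 @ $1.00 = $1,933.40
Check: goods available $6,997.55 = COGS $5,064.15 + ending $1,933.40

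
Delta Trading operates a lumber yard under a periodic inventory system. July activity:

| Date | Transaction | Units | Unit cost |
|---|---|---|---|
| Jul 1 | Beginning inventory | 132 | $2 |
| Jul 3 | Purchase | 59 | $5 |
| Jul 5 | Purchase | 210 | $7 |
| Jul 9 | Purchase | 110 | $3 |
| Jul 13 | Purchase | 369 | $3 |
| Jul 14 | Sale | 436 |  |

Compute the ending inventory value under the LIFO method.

Jul 14, 436 sold [LIFO — newest first]: 369 @ $3 + 67 @ $3 = $1,308
Ending inventory: 132 @ $2 + 59 @ $5 + 210 @ $7 + 43 @ $3 = $2,158
Check: goods available $3,466 = COGS $1,308 + ending $2,158

Ending inventory = $2,158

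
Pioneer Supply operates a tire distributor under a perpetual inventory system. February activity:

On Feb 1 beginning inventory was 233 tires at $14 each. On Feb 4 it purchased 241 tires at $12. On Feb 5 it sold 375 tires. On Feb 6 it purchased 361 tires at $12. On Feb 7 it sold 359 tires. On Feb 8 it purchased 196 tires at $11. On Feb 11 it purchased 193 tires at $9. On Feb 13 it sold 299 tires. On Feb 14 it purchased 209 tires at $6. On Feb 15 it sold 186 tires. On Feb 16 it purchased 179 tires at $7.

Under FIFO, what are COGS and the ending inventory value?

Feb 5, 375 sold [FIFO — oldest first]: 233 @ $14 + 142 @ $12 = $4,966
Feb 7, 359 sold [FIFO — oldest first]: 99 @ $12 + 260 @ $12 = $4,308
Feb 13, 299 sold [FIFO — oldest first]: 101 @ $12 + 196 @ $11 + 2 @ $9 = $3,386
Feb 15, 186 sold [FIFO — oldest first]: 186 @ $9 = $1,674
Total COGS = $4,966 + $4,308 + $3,386 + $1,674 = $14,334
Ending inventory: 5 @ $9 + 209 @ $6 + 179 @ $7 = $2,552

COGS = $14,334; ending inventory = $2,552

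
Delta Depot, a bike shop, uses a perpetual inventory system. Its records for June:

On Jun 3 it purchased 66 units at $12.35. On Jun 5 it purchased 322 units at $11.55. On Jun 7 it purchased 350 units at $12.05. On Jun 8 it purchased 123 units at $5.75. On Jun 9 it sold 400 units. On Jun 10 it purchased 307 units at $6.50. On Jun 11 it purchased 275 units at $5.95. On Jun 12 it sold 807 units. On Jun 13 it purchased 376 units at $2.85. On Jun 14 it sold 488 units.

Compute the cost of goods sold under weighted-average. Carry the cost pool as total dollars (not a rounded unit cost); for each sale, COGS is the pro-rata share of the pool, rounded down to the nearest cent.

COGS = $13,546.49

After Jun 3: 66 on hand, pool $815.10 (≈ $12.3500 each)
After Jun 5: 388 on hand, pool $4,534.20 (≈ $11.6861 each)
After Jun 7: 738 on hand, pool $8,751.70 (≈ $11.8587 each)
After Jun 8: 861 on hand, pool $9,458.95 (≈ $10.9860 each)
Jun 9, sell 400: 400/861 × $9,458.95 → $4,394.40
After Jun 10: 768 on hand, pool $7,060.05 (≈ $9.1928 each)
After Jun 11: 1043 on hand, pool $8,696.30 (≈ $8.3378 each)
Jun 12, sell 807: 807/1043 × $8,696.30 → $6,728.58
After Jun 13: 612 on hand, pool $3,039.32 (≈ $4.9662 each)
Jun 14, sell 488: 488/612 × $3,039.32 → $2,423.51
Total COGS = $4,394.40 + $6,728.58 + $2,423.51 = $13,546.49
Ending inventory (cost pool remaining) = $615.81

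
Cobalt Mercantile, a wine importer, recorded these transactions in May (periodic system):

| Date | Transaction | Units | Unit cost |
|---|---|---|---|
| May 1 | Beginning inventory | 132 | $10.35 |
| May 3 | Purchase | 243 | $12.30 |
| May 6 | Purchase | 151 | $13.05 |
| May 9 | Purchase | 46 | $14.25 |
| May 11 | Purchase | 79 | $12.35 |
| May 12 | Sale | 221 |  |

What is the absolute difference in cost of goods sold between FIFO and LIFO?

$423.05

FIFO COGS: 132 @ $10.35 + 89 @ $12.30 = $2,460.90
LIFO COGS: 79 @ $12.35 + 46 @ $14.25 + 96 @ $13.05 = $2,883.95
Difference = |$2,460.90 − $2,883.95| = $423.05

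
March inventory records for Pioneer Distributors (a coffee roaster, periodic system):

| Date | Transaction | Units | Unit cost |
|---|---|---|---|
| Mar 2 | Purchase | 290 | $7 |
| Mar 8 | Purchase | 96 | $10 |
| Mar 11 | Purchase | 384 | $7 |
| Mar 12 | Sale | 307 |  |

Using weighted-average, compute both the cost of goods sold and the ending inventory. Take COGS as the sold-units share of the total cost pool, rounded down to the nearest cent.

Mar 12, sell 307: 307/770 × $5,678.00 → $2,263.82
Ending inventory (cost pool remaining) = $3,414.18
Check: goods available $5,678.00 = COGS $2,263.82 + ending $3,414.18

COGS = $2,263.82; ending inventory = $3,414.18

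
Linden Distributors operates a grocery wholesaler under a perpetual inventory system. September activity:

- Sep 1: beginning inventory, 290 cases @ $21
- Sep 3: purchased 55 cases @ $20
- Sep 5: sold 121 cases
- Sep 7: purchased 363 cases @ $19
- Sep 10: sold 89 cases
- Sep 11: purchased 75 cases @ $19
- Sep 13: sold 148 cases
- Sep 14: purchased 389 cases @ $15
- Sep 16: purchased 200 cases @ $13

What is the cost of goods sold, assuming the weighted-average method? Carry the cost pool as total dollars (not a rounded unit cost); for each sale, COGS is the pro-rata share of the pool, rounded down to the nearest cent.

After Sep 1: 290 on hand, pool $6,090.00 (≈ $21.0000 each)
After Sep 3: 345 on hand, pool $7,190.00 (≈ $20.8406 each)
Sep 5, sell 121: 121/345 × $7,190.00 → $2,521.71
After Sep 7: 587 on hand, pool $11,565.29 (≈ $19.7024 each)
Sep 10, sell 89: 89/587 × $11,565.29 → $1,753.51
After Sep 11: 573 on hand, pool $11,236.78 (≈ $19.6104 each)
Sep 13, sell 148: 148/573 × $11,236.78 → $2,902.34
After Sep 14: 814 on hand, pool $14,169.44 (≈ $17.4072 each)
After Sep 16: 1014 on hand, pool $16,769.44 (≈ $16.5379 each)
Total COGS = $2,521.71 + $1,753.51 + $2,902.34 = $7,177.56
Ending inventory (cost pool remaining) = $16,769.44
Check: goods available $23,947.00 = COGS $7,177.56 + ending $16,769.44

COGS = $7,177.56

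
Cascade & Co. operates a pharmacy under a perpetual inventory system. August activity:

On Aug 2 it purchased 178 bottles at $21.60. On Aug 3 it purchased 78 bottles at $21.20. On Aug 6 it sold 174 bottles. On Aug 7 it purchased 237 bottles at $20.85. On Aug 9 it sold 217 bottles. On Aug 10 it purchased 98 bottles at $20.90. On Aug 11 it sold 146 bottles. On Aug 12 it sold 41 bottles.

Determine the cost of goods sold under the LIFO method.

Aug 6, 174 sold [LIFO — newest first]: 78 @ $21.20 + 96 @ $21.60 = $3,727.20
Aug 9, 217 sold [LIFO — newest first]: 217 @ $20.85 = $4,524.45
Aug 11, 146 sold [LIFO — newest first]: 98 @ $20.90 + 20 @ $20.85 + 28 @ $21.60 = $3,070.00
Aug 12, 41 sold [LIFO — newest first]: 41 @ $21.60 = $885.60
Total COGS = $3,727.20 + $4,524.45 + $3,070.00 + $885.60 = $12,207.25
Ending inventory: 13 @ $21.60 = $280.80
Check: goods available $12,488.05 = COGS $12,207.25 + ending $280.80

COGS = $12,207.25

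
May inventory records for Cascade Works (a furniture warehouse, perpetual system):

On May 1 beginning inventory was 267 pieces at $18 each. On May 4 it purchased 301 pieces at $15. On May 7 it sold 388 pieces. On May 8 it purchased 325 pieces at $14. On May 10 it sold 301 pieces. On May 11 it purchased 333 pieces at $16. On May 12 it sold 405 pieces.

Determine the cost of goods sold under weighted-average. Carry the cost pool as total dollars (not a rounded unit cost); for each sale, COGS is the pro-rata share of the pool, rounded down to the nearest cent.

After May 1: 267 on hand, pool $4,806.00 (≈ $18.0000 each)
After May 4: 568 on hand, pool $9,321.00 (≈ $16.4102 each)
May 7, sell 388: 388/568 × $9,321.00 → $6,367.16
After May 8: 505 on hand, pool $7,503.84 (≈ $14.8591 each)
May 10, sell 301: 301/505 × $7,503.84 → $4,472.58
After May 11: 537 on hand, pool $8,359.26 (≈ $15.5666 each)
May 12, sell 405: 405/537 × $8,359.26 → $6,304.46
Total COGS = $6,367.16 + $4,472.58 + $6,304.46 = $17,144.20
Ending inventory (cost pool remaining) = $2,054.80

COGS = $17,144.20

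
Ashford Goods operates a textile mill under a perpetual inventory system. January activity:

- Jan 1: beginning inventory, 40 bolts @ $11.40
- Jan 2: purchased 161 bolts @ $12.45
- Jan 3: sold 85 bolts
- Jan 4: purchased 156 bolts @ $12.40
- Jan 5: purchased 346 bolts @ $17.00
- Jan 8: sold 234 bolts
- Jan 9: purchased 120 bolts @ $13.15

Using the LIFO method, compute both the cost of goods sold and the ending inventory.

Jan 3, 85 sold [LIFO — newest first]: 85 @ $12.45 = $1,058.25
Jan 8, 234 sold [LIFO — newest first]: 234 @ $17.00 = $3,978.00
Total COGS = $1,058.25 + $3,978.00 = $5,036.25
Ending inventory: 40 @ $11.40 + 76 @ $12.45 + 156 @ $12.40 + 112 @ $17.00 + 120 @ $13.15 = $6,818.60
Check: goods available $11,854.85 = COGS $5,036.25 + ending $6,818.60

COGS = $5,036.25; ending inventory = $6,818.60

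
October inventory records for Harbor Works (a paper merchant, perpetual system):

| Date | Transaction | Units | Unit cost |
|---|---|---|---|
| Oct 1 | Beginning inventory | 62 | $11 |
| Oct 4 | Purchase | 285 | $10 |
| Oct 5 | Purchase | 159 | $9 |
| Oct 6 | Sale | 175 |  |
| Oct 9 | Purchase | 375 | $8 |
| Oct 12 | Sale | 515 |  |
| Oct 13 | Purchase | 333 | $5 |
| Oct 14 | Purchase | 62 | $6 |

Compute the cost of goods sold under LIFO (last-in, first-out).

Oct 6, 175 sold [LIFO — newest first]: 159 @ $9 + 16 @ $10 = $1,591
Oct 12, 515 sold [LIFO — newest first]: 375 @ $8 + 140 @ $10 = $4,400
Total COGS = $1,591 + $4,400 = $5,991
Ending inventory: 62 @ $11 + 129 @ $10 + 333 @ $5 + 62 @ $6 = $4,009

COGS = $5,991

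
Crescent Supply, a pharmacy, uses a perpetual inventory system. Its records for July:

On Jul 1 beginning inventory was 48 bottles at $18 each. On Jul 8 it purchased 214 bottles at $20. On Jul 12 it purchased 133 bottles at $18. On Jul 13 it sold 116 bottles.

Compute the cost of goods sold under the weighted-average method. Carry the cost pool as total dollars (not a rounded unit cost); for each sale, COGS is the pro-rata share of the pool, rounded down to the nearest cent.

COGS = $2,213.69

After Jul 1: 48 on hand, pool $864.00 (≈ $18.0000 each)
After Jul 8: 262 on hand, pool $5,144.00 (≈ $19.6336 each)
After Jul 12: 395 on hand, pool $7,538.00 (≈ $19.0835 each)
Jul 13, sell 116: 116/395 × $7,538.00 → $2,213.69
Ending inventory (cost pool remaining) = $5,324.31
Check: goods available $7,538.00 = COGS $2,213.69 + ending $5,324.31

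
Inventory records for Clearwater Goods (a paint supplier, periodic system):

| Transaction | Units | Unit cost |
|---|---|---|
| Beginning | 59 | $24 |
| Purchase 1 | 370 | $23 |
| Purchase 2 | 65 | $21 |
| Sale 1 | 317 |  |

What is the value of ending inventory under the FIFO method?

Sale 1 (317) [FIFO — oldest first]: 59 @ $24 + 258 @ $23 = $7,350
Ending inventory: 112 @ $23 + 65 @ $21 = $3,941
Check: goods available $11,291 = COGS $7,350 + ending $3,941

Ending inventory = $3,941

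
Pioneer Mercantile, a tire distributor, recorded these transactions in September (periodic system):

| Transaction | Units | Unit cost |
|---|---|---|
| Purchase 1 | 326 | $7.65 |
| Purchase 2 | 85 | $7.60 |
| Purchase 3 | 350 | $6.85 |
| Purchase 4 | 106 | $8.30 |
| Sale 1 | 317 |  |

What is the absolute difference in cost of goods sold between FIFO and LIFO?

FIFO COGS: 317 @ $7.65 = $2,425.05
LIFO COGS: 106 @ $8.30 + 211 @ $6.85 = $2,325.15
Difference = |$2,425.05 − $2,325.15| = $99.90

$99.90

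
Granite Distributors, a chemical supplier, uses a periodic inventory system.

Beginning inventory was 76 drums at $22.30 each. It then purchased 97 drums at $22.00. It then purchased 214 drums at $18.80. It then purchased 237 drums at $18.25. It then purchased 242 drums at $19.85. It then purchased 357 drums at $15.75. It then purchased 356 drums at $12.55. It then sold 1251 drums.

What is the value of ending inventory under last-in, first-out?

Ending inventory = $6,742.80

Sale 1 (1251) [LIFO — newest first]: 356 @ $12.55 + 357 @ $15.75 + 242 @ $19.85 + 237 @ $18.25 + 59 @ $18.80 = $20,328.70
Ending inventory: 76 @ $22.30 + 97 @ $22.00 + 155 @ $18.80 = $6,742.80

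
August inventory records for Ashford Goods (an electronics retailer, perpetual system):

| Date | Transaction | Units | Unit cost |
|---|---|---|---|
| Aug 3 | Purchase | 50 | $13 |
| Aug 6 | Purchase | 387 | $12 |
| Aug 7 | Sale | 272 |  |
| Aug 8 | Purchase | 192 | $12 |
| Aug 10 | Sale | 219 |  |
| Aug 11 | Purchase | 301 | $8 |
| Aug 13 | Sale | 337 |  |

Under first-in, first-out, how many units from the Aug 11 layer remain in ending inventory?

102

Aug 7, 272 sold [FIFO — oldest first]: 50 @ $13 + 222 @ $12 = $3,314
Aug 10, 219 sold [FIFO — oldest first]: 165 @ $12 + 54 @ $12 = $2,628
Aug 13, 337 sold [FIFO — oldest first]: 138 @ $12 + 199 @ $8 = $3,248
Total COGS = $3,314 + $2,628 + $3,248 = $9,190
Ending inventory: 102 @ $8 = $816
Check: goods available $10,006 = COGS $9,190 + ending $816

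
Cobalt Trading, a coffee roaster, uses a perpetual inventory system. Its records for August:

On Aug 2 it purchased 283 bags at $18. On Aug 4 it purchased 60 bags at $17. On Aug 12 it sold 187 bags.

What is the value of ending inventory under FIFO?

Ending inventory = $2,748

Aug 12, 187 sold [FIFO — oldest first]: 187 @ $18 = $3,366
Ending inventory: 96 @ $18 + 60 @ $17 = $2,748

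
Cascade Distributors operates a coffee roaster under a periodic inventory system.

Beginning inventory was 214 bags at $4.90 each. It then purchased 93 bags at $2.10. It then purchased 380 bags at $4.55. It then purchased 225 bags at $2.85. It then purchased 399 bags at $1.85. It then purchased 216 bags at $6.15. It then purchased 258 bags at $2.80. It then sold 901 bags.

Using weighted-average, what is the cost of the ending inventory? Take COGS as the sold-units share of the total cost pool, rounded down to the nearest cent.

Sale 1, sell 901: 901/1785 × $6,403.10 → $3,232.04
Ending inventory (cost pool remaining) = $3,171.06

Ending inventory = $3,171.06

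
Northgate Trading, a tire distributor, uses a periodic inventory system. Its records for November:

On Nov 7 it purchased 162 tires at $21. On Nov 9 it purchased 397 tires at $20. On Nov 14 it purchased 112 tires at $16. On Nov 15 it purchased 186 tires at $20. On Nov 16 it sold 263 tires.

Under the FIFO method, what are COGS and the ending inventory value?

Nov 16, 263 sold [FIFO — oldest first]: 162 @ $21 + 101 @ $20 = $5,422
Ending inventory: 296 @ $20 + 112 @ $16 + 186 @ $20 = $11,432

COGS = $5,422; ending inventory = $11,432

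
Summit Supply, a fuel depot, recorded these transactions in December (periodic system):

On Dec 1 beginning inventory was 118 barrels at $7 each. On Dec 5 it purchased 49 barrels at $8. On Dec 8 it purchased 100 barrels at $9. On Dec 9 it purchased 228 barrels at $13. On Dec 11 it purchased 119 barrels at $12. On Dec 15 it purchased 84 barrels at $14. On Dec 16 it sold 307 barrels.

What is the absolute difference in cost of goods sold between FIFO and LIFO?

FIFO COGS: 118 @ $7 + 49 @ $8 + 100 @ $9 + 40 @ $13 = $2,638
LIFO COGS: 84 @ $14 + 119 @ $12 + 104 @ $13 = $3,956
Difference = |$2,638 − $3,956| = $1,318

$1,318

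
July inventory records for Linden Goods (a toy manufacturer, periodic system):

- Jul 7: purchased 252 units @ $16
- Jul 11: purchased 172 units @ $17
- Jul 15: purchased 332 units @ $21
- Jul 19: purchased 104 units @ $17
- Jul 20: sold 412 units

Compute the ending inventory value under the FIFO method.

Jul 20, 412 sold [FIFO — oldest first]: 252 @ $16 + 160 @ $17 = $6,752
Ending inventory: 12 @ $17 + 332 @ $21 + 104 @ $17 = $8,944
Check: goods available $15,696 = COGS $6,752 + ending $8,944

Ending inventory = $8,944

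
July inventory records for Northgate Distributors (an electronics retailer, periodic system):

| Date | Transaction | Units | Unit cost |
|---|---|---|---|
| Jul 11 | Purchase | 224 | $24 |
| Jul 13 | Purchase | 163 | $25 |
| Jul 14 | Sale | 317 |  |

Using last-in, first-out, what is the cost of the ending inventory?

Ending inventory = $1,680

Jul 14, 317 sold [LIFO — newest first]: 163 @ $25 + 154 @ $24 = $7,771
Ending inventory: 70 @ $24 = $1,680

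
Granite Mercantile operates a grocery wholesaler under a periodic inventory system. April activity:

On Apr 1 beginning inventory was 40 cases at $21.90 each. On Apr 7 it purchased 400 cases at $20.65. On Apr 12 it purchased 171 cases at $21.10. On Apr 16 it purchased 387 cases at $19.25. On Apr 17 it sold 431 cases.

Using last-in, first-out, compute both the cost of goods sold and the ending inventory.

COGS = $8,378.15; ending inventory = $11,815.70

Apr 17, 431 sold [LIFO — newest first]: 387 @ $19.25 + 44 @ $21.10 = $8,378.15
Ending inventory: 40 @ $21.90 + 400 @ $20.65 + 127 @ $21.10 = $11,815.70
Check: goods available $20,193.85 = COGS $8,378.15 + ending $11,815.70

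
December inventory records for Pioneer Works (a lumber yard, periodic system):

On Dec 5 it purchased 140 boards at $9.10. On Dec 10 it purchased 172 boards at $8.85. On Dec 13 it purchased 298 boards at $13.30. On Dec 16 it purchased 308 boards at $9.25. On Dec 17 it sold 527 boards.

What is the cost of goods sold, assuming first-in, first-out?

COGS = $5,655.70

Dec 17, 527 sold [FIFO — oldest first]: 140 @ $9.10 + 172 @ $8.85 + 215 @ $13.30 = $5,655.70
Ending inventory: 83 @ $13.30 + 308 @ $9.25 = $3,952.90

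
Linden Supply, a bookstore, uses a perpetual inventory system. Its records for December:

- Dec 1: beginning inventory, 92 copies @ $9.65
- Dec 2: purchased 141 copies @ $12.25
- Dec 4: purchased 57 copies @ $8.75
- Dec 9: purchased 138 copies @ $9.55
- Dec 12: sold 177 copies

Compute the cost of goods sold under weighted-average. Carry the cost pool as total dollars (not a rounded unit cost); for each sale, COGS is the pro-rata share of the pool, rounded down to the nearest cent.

COGS = $1,832.73

After Dec 1: 92 on hand, pool $887.80 (≈ $9.6500 each)
After Dec 2: 233 on hand, pool $2,615.05 (≈ $11.2234 each)
After Dec 4: 290 on hand, pool $3,113.80 (≈ $10.7372 each)
After Dec 9: 428 on hand, pool $4,431.70 (≈ $10.3544 each)
Dec 12, sell 177: 177/428 × $4,431.70 → $1,832.73
Ending inventory (cost pool remaining) = $2,598.97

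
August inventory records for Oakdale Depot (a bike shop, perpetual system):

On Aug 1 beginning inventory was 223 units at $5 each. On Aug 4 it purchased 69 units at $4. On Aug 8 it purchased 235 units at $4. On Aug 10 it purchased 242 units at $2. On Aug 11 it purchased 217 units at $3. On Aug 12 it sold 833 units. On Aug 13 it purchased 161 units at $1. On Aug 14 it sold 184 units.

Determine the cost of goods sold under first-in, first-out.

COGS = $3,497

Aug 12, 833 sold [FIFO — oldest first]: 223 @ $5 + 69 @ $4 + 235 @ $4 + 242 @ $2 + 64 @ $3 = $3,007
Aug 14, 184 sold [FIFO — oldest first]: 153 @ $3 + 31 @ $1 = $490
Total COGS = $3,007 + $490 = $3,497
Ending inventory: 130 @ $1 = $130
Check: goods available $3,627 = COGS $3,497 + ending $130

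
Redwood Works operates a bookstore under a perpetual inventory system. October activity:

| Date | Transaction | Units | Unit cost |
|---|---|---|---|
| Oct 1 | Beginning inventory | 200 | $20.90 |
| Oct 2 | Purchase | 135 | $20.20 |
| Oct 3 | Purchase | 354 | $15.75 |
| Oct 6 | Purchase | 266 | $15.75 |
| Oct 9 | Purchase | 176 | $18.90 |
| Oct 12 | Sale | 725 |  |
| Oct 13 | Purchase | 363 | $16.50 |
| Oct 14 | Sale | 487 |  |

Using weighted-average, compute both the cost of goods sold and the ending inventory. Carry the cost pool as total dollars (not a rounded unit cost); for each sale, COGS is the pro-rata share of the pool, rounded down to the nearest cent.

COGS = $21,158.90; ending inventory = $4,829.00

After Oct 1: 200 on hand, pool $4,180.00 (≈ $20.9000 each)
After Oct 2: 335 on hand, pool $6,907.00 (≈ $20.6179 each)
After Oct 3: 689 on hand, pool $12,482.50 (≈ $18.1168 each)
After Oct 6: 955 on hand, pool $16,672.00 (≈ $17.4576 each)
After Oct 9: 1131 on hand, pool $19,998.40 (≈ $17.6821 each)
Oct 12, sell 725: 725/1131 × $19,998.40 → $12,819.48
After Oct 13: 769 on hand, pool $13,168.42 (≈ $17.1241 each)
Oct 14, sell 487: 487/769 × $13,168.42 → $8,339.42
Total COGS = $12,819.48 + $8,339.42 = $21,158.90
Ending inventory (cost pool remaining) = $4,829.00
Check: goods available $25,987.90 = COGS $21,158.90 + ending $4,829.00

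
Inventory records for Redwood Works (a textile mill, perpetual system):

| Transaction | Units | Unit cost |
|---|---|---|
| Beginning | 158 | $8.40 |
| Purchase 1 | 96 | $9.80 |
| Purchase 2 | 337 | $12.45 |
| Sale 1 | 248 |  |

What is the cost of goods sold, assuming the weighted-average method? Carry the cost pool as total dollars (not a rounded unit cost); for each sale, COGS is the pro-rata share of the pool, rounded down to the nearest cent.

COGS = $2,712.32

After Beginning: 158 on hand, pool $1,327.20 (≈ $8.4000 each)
After Purchase 1: 254 on hand, pool $2,268.00 (≈ $8.9291 each)
After Purchase 2: 591 on hand, pool $6,463.65 (≈ $10.9368 each)
Sale 1, sell 248: 248/591 × $6,463.65 → $2,712.32
Ending inventory (cost pool remaining) = $3,751.33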